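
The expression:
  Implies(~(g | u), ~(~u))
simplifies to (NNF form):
g | u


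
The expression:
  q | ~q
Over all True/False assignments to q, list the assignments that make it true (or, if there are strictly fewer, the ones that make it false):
is always true.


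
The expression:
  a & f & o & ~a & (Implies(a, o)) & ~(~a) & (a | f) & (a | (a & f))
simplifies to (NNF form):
False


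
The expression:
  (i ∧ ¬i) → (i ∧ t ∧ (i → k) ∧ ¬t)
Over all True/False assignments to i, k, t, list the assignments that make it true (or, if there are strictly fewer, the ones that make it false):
is always true.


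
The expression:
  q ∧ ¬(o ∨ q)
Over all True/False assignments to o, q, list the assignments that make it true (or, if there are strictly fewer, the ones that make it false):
is never true.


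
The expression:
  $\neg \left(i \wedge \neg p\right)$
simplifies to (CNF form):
$p \vee \neg i$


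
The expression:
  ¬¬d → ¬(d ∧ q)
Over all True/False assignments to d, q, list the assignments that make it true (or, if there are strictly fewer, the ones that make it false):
is false only for:
  d=True, q=True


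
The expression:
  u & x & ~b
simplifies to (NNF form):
u & x & ~b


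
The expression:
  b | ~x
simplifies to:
b | ~x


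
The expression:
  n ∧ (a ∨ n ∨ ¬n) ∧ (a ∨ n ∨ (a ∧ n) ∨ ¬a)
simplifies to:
n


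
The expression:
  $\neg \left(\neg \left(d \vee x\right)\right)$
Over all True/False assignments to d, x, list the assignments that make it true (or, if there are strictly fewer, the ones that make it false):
is false only for:
  d=False, x=False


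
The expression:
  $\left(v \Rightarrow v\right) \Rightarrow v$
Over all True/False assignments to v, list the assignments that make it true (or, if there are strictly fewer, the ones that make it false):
is true only for:
  v=True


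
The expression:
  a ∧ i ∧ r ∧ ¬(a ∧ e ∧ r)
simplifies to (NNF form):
a ∧ i ∧ r ∧ ¬e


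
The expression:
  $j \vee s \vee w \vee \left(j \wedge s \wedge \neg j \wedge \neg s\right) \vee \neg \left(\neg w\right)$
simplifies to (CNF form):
$j \vee s \vee w$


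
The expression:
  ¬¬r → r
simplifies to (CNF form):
True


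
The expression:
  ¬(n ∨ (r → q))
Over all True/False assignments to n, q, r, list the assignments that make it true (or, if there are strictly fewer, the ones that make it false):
is true only for:
  n=False, q=False, r=True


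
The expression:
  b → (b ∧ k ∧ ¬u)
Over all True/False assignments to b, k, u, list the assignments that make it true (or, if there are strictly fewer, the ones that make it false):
is false only for:
  b=True, k=False, u=False;
  b=True, k=False, u=True;
  b=True, k=True, u=True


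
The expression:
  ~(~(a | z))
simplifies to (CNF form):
a | z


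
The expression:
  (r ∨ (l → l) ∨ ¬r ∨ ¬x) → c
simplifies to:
c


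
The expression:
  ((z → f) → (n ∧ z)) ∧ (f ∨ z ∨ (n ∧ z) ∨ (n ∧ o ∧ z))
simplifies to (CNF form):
z ∧ (n ∨ ¬f)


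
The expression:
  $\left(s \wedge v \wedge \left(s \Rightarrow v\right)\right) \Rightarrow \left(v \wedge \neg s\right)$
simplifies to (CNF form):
$\neg s \vee \neg v$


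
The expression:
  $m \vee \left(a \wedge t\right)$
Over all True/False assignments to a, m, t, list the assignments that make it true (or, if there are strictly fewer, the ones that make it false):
is false only for:
  a=False, m=False, t=False;
  a=False, m=False, t=True;
  a=True, m=False, t=False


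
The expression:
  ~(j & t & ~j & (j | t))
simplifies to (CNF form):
True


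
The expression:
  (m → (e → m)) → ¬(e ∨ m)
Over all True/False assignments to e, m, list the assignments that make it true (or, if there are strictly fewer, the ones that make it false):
is true only for:
  e=False, m=False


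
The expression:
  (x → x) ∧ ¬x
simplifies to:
¬x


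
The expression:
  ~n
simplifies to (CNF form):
~n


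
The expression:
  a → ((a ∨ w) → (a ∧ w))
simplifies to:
w ∨ ¬a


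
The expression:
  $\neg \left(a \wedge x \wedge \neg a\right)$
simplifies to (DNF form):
$\text{True}$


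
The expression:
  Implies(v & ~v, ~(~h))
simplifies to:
True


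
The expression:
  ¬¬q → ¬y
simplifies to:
¬q ∨ ¬y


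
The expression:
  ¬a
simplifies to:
¬a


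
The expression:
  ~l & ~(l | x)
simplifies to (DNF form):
~l & ~x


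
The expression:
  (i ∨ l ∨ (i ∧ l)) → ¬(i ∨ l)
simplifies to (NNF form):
¬i ∧ ¬l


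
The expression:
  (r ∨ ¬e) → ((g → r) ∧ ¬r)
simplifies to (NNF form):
¬r ∧ (e ∨ ¬g)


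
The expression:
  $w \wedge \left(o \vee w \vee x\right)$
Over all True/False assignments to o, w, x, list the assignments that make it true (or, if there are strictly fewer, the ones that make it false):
is true only for:
  o=False, w=True, x=False;
  o=False, w=True, x=True;
  o=True, w=True, x=False;
  o=True, w=True, x=True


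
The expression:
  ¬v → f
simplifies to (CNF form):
f ∨ v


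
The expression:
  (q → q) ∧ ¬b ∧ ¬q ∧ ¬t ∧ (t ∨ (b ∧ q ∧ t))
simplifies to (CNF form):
False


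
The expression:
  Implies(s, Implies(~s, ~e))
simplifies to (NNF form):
True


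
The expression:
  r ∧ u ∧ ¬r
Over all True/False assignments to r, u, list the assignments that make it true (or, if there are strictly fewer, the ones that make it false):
is never true.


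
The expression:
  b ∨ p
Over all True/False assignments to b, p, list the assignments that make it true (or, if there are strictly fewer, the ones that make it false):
is false only for:
  b=False, p=False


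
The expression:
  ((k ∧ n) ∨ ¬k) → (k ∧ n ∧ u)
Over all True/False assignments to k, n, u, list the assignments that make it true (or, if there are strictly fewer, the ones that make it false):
is true only for:
  k=True, n=False, u=False;
  k=True, n=False, u=True;
  k=True, n=True, u=True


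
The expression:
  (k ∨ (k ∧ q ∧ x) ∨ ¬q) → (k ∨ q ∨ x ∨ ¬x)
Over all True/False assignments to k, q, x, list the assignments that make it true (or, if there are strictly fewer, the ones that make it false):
is always true.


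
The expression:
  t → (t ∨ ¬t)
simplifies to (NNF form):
True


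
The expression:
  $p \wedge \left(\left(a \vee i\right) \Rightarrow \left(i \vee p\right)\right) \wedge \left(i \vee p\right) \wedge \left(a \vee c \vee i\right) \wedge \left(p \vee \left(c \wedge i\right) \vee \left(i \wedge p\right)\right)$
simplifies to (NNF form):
$p \wedge \left(a \vee c \vee i\right)$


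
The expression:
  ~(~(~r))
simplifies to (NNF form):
~r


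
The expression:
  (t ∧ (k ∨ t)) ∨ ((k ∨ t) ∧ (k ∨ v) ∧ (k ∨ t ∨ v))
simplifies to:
k ∨ t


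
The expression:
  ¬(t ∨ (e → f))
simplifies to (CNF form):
e ∧ ¬f ∧ ¬t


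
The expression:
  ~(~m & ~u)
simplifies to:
m | u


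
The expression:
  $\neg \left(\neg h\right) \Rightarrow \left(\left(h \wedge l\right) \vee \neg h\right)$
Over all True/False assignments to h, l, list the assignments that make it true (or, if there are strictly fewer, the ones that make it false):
is false only for:
  h=True, l=False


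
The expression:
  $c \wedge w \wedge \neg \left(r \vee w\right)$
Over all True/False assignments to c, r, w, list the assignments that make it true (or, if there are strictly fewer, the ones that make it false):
is never true.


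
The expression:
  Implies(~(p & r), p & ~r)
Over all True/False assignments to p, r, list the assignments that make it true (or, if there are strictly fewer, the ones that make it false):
is true only for:
  p=True, r=False;
  p=True, r=True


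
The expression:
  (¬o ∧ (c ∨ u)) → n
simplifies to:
n ∨ o ∨ (¬c ∧ ¬u)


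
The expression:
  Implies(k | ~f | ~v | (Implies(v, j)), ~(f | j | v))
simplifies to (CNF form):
~j & (f | ~v) & (v | ~f) & (~k | ~v)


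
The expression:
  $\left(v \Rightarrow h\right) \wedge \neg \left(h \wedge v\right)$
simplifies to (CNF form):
$\neg v$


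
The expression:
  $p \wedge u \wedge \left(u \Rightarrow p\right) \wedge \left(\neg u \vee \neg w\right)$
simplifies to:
$p \wedge u \wedge \neg w$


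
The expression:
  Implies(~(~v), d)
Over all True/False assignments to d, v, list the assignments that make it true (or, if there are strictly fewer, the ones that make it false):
is false only for:
  d=False, v=True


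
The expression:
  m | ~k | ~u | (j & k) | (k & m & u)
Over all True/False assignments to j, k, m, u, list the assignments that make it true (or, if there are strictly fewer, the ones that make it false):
is false only for:
  j=False, k=True, m=False, u=True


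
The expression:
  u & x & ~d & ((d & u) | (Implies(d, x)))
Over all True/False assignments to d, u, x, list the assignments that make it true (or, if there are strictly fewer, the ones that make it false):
is true only for:
  d=False, u=True, x=True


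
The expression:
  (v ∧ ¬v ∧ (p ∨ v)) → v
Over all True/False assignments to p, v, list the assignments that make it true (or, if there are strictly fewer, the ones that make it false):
is always true.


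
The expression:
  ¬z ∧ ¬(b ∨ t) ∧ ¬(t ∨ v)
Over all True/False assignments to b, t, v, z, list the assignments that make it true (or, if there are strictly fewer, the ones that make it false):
is true only for:
  b=False, t=False, v=False, z=False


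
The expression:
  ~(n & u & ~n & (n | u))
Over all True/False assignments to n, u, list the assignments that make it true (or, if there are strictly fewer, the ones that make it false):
is always true.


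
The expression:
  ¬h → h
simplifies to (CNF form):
h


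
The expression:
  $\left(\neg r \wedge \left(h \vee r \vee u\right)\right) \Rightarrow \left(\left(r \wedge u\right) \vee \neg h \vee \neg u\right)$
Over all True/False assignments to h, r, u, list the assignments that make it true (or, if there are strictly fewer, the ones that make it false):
is false only for:
  h=True, r=False, u=True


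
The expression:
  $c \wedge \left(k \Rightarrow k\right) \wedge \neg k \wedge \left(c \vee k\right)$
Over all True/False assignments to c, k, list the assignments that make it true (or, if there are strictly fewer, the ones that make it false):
is true only for:
  c=True, k=False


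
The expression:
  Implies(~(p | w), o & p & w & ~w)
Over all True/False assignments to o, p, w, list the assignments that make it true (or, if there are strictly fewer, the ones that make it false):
is false only for:
  o=False, p=False, w=False;
  o=True, p=False, w=False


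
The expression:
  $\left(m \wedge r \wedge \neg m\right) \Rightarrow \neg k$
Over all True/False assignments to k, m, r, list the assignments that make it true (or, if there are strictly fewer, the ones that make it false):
is always true.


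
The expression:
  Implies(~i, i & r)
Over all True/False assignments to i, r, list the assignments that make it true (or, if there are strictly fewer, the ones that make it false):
is true only for:
  i=True, r=False;
  i=True, r=True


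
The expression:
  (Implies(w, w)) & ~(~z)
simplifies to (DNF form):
z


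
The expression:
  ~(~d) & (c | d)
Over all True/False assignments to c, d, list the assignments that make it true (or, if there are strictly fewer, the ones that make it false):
is true only for:
  c=False, d=True;
  c=True, d=True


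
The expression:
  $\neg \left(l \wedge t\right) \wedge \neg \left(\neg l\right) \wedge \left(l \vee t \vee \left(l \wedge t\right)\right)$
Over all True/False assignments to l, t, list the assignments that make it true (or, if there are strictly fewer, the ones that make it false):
is true only for:
  l=True, t=False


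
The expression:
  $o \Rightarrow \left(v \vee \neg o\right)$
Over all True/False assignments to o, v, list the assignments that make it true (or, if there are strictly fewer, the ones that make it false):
is false only for:
  o=True, v=False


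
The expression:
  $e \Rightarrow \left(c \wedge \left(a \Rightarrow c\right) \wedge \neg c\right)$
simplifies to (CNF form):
$\neg e$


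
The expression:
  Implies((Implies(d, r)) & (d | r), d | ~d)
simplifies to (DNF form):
True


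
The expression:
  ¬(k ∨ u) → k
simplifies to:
k ∨ u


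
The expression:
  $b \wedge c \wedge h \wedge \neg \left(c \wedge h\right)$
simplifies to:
$\text{False}$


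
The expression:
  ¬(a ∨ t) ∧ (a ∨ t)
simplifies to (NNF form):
False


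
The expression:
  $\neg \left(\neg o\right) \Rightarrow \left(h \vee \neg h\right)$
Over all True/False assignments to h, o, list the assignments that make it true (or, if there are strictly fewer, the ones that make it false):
is always true.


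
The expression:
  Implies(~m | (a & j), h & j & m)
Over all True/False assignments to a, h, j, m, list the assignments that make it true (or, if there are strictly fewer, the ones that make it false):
is true only for:
  a=False, h=False, j=False, m=True;
  a=False, h=False, j=True, m=True;
  a=False, h=True, j=False, m=True;
  a=False, h=True, j=True, m=True;
  a=True, h=False, j=False, m=True;
  a=True, h=True, j=False, m=True;
  a=True, h=True, j=True, m=True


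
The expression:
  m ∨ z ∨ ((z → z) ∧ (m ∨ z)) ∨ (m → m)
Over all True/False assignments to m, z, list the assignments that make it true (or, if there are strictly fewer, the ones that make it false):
is always true.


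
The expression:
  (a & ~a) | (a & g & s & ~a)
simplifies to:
False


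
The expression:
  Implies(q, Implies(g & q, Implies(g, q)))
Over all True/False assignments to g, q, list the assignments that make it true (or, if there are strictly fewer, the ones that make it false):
is always true.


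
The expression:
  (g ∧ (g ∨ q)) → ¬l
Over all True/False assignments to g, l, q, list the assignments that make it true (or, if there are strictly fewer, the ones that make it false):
is false only for:
  g=True, l=True, q=False;
  g=True, l=True, q=True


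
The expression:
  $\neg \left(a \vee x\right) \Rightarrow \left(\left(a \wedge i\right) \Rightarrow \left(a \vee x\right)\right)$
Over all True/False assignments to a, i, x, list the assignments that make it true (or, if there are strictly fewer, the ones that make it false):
is always true.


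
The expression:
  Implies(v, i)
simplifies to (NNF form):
i | ~v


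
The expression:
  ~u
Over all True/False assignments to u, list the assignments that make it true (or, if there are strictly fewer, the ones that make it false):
is true only for:
  u=False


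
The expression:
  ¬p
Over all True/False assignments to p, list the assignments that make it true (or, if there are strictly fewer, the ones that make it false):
is true only for:
  p=False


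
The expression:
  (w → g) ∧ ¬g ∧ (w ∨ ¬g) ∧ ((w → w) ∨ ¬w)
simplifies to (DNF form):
¬g ∧ ¬w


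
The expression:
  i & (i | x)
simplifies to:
i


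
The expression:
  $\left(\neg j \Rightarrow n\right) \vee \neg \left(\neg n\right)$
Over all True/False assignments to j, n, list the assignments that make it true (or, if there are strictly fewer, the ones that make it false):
is false only for:
  j=False, n=False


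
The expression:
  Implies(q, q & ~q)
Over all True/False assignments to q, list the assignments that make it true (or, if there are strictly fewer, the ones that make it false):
is true only for:
  q=False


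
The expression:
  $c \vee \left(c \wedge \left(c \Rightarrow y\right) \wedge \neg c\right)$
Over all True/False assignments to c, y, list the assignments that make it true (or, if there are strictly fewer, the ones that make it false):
is true only for:
  c=True, y=False;
  c=True, y=True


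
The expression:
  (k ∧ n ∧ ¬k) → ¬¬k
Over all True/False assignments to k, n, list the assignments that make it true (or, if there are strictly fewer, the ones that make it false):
is always true.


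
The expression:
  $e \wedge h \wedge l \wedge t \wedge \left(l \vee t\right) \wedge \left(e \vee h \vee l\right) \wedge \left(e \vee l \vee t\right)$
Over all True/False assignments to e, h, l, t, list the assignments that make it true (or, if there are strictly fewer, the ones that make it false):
is true only for:
  e=True, h=True, l=True, t=True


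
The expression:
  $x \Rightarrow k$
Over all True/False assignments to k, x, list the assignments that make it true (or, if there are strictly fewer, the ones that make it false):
is false only for:
  k=False, x=True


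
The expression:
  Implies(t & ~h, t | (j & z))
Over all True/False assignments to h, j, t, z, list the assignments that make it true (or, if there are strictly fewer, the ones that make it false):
is always true.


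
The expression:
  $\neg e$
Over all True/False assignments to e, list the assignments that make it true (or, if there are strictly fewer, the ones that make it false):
is true only for:
  e=False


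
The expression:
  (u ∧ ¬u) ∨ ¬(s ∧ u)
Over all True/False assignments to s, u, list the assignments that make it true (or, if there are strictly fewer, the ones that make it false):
is false only for:
  s=True, u=True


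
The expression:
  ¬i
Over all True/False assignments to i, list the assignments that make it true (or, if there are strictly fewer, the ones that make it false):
is true only for:
  i=False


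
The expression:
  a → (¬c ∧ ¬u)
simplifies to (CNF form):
(¬a ∨ ¬c) ∧ (¬a ∨ ¬u)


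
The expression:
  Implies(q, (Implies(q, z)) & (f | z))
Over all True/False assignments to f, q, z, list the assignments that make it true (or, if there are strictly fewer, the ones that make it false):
is false only for:
  f=False, q=True, z=False;
  f=True, q=True, z=False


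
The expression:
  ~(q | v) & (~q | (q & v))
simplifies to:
~q & ~v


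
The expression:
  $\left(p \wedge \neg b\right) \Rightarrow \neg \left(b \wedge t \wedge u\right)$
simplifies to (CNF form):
$\text{True}$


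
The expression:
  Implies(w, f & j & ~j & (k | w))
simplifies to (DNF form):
~w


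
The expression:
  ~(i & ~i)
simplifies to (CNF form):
True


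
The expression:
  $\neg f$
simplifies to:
$\neg f$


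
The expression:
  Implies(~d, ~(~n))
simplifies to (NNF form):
d | n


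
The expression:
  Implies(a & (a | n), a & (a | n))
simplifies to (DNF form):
True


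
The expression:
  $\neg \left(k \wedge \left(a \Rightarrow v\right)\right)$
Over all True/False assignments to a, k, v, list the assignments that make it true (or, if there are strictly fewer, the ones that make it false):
is false only for:
  a=False, k=True, v=False;
  a=False, k=True, v=True;
  a=True, k=True, v=True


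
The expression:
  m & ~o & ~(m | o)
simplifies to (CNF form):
False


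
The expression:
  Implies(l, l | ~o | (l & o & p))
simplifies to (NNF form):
True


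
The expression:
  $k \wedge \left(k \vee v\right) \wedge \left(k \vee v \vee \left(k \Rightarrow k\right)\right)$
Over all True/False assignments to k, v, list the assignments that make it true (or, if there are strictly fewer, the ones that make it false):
is true only for:
  k=True, v=False;
  k=True, v=True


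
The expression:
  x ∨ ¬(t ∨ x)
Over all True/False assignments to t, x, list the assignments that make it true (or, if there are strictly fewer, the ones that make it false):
is false only for:
  t=True, x=False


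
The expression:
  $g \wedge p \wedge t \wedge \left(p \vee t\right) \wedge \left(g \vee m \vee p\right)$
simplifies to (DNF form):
$g \wedge p \wedge t$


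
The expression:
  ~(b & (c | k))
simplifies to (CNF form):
(~b | ~c) & (~b | ~k)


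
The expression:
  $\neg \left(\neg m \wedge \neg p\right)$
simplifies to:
$m \vee p$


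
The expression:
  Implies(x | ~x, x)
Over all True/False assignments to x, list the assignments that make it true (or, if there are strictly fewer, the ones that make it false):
is true only for:
  x=True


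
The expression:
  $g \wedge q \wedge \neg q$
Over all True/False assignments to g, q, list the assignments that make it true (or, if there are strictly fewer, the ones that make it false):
is never true.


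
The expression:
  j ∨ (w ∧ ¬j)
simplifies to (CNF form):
j ∨ w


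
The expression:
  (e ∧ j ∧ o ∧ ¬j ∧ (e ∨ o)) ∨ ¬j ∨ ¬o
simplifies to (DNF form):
¬j ∨ ¬o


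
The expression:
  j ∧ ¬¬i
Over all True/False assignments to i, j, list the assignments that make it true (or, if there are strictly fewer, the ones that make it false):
is true only for:
  i=True, j=True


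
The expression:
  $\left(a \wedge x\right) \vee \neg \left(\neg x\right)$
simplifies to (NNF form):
$x$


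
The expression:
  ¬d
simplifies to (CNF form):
¬d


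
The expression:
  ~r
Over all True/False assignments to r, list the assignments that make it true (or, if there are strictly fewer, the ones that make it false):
is true only for:
  r=False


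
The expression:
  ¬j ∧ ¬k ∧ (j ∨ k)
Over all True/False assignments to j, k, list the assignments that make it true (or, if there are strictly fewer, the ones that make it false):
is never true.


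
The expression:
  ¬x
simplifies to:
¬x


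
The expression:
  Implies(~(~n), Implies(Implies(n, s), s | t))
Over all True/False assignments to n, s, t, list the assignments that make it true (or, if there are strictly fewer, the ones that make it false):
is always true.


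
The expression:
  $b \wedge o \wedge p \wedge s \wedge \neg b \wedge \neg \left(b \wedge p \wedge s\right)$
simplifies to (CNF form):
$\text{False}$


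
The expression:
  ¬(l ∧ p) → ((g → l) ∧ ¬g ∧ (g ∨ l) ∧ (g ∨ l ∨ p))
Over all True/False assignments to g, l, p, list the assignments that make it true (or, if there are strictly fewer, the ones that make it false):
is true only for:
  g=False, l=True, p=False;
  g=False, l=True, p=True;
  g=True, l=True, p=True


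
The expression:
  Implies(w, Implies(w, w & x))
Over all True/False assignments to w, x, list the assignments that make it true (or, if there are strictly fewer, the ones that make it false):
is false only for:
  w=True, x=False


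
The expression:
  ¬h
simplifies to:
¬h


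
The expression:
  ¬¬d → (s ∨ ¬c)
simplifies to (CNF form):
s ∨ ¬c ∨ ¬d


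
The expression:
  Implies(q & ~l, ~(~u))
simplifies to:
l | u | ~q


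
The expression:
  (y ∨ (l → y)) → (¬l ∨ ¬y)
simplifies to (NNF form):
¬l ∨ ¬y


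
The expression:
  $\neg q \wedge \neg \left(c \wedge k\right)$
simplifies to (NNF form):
$\neg q \wedge \left(\neg c \vee \neg k\right)$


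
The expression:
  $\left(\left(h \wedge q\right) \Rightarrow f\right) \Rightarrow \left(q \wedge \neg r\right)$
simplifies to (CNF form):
$q \wedge \left(h \vee \neg r\right) \wedge \left(\neg f \vee \neg r\right)$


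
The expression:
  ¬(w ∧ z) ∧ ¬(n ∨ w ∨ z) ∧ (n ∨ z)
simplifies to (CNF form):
False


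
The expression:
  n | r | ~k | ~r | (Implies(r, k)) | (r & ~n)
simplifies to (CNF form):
True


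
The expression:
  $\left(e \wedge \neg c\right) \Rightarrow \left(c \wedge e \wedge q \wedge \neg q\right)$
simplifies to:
$c \vee \neg e$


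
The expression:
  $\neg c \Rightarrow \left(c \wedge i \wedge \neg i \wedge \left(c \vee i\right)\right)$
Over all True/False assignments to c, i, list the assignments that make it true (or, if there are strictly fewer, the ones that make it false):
is true only for:
  c=True, i=False;
  c=True, i=True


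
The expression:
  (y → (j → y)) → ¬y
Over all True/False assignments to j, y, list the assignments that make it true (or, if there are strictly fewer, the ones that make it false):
is true only for:
  j=False, y=False;
  j=True, y=False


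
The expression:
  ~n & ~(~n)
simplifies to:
False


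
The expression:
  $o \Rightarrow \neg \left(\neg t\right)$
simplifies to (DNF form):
$t \vee \neg o$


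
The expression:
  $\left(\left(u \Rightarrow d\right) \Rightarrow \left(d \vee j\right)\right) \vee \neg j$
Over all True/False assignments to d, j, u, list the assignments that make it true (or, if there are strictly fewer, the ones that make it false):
is always true.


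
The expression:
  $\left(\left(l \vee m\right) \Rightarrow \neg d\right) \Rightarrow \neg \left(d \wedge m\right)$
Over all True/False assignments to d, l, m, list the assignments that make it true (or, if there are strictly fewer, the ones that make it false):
is always true.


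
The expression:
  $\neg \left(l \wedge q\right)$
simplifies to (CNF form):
$\neg l \vee \neg q$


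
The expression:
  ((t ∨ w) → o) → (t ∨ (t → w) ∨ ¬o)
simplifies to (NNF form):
True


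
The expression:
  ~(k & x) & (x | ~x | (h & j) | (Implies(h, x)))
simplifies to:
~k | ~x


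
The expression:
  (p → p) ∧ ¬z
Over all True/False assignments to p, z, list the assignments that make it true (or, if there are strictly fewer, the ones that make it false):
is true only for:
  p=False, z=False;
  p=True, z=False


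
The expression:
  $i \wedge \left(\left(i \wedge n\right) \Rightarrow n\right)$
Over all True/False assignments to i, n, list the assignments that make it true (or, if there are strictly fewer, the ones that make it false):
is true only for:
  i=True, n=False;
  i=True, n=True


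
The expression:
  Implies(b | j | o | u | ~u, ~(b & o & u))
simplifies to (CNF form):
~b | ~o | ~u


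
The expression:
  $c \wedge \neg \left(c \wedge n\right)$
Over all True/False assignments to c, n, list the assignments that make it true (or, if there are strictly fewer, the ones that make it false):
is true only for:
  c=True, n=False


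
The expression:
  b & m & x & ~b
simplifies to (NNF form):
False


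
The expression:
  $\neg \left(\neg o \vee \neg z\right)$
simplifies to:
$o \wedge z$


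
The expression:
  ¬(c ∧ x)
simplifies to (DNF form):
¬c ∨ ¬x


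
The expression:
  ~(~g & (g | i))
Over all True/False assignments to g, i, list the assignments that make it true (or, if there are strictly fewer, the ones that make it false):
is false only for:
  g=False, i=True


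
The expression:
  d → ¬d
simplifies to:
¬d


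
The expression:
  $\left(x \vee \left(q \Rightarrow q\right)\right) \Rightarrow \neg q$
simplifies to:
$\neg q$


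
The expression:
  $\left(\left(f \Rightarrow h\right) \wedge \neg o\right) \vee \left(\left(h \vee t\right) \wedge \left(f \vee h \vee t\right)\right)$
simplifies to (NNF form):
$h \vee t \vee \left(\neg f \wedge \neg o\right)$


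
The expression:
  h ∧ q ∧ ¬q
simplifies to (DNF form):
False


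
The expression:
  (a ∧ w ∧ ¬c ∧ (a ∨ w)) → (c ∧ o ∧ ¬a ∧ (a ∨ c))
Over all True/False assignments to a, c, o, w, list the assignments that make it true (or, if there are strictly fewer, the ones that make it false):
is false only for:
  a=True, c=False, o=False, w=True;
  a=True, c=False, o=True, w=True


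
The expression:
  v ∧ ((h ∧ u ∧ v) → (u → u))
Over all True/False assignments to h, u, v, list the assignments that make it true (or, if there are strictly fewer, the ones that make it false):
is true only for:
  h=False, u=False, v=True;
  h=False, u=True, v=True;
  h=True, u=False, v=True;
  h=True, u=True, v=True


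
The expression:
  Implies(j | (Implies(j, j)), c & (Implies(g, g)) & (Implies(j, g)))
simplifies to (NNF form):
c & (g | ~j)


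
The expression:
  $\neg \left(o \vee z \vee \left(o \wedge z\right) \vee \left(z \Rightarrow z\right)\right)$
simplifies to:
$\text{False}$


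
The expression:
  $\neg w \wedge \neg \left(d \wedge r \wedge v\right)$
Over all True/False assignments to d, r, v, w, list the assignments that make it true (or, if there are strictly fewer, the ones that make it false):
is true only for:
  d=False, r=False, v=False, w=False;
  d=False, r=False, v=True, w=False;
  d=False, r=True, v=False, w=False;
  d=False, r=True, v=True, w=False;
  d=True, r=False, v=False, w=False;
  d=True, r=False, v=True, w=False;
  d=True, r=True, v=False, w=False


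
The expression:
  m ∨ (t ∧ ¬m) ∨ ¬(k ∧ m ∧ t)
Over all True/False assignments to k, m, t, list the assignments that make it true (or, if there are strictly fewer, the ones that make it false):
is always true.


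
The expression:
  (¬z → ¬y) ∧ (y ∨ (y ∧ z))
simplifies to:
y ∧ z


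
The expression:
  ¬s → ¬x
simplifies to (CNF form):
s ∨ ¬x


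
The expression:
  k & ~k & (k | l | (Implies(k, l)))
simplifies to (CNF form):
False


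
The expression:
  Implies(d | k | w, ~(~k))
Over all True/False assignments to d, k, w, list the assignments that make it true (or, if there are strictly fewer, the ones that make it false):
is false only for:
  d=False, k=False, w=True;
  d=True, k=False, w=False;
  d=True, k=False, w=True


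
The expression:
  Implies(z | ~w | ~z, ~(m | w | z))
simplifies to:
~m & ~w & ~z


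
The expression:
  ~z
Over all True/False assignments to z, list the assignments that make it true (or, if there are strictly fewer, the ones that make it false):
is true only for:
  z=False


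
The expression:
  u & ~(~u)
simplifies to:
u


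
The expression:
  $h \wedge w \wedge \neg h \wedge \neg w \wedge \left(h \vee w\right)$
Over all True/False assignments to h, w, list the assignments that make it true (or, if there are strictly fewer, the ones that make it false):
is never true.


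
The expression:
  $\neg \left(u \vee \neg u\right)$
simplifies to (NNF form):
$\text{False}$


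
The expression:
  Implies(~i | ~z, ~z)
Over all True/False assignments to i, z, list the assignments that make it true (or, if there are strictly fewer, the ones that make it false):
is false only for:
  i=False, z=True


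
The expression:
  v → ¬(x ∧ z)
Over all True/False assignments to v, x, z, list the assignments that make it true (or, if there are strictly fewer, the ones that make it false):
is false only for:
  v=True, x=True, z=True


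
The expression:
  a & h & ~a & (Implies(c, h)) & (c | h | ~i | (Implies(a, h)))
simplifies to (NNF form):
False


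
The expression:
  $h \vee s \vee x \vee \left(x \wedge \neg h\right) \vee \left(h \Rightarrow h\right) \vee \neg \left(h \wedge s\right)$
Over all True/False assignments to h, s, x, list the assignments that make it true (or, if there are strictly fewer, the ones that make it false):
is always true.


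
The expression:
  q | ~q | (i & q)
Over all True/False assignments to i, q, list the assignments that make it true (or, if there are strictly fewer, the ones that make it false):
is always true.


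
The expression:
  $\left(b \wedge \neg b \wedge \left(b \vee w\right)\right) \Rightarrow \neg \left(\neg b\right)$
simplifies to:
$\text{True}$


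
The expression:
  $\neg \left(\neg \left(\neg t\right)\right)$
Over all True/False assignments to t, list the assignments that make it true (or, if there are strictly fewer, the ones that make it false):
is true only for:
  t=False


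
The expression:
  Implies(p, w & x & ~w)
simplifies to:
~p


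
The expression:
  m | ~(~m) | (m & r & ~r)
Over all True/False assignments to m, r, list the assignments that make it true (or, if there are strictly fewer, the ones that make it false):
is true only for:
  m=True, r=False;
  m=True, r=True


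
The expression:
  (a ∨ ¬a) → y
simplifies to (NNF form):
y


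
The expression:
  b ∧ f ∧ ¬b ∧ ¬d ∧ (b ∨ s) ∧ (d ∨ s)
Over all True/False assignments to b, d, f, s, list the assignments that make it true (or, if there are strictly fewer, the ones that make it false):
is never true.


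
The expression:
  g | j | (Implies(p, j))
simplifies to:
g | j | ~p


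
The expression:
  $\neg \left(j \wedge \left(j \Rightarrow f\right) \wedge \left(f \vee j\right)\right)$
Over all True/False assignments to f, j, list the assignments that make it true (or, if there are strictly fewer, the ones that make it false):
is false only for:
  f=True, j=True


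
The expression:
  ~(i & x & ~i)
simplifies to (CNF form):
True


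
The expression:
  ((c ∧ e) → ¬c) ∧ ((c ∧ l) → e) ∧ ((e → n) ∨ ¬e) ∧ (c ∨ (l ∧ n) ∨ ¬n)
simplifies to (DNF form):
(c ∧ ¬e ∧ ¬l) ∨ (l ∧ n ∧ ¬c) ∨ (¬c ∧ ¬e ∧ ¬n)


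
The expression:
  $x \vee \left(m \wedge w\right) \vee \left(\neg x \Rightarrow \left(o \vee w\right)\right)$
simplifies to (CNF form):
$o \vee w \vee x$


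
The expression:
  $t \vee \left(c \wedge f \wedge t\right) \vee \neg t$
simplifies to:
$\text{True}$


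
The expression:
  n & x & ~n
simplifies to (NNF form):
False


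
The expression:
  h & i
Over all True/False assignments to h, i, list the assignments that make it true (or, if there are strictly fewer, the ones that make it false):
is true only for:
  h=True, i=True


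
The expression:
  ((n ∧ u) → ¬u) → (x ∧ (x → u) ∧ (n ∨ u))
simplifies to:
u ∧ (n ∨ x)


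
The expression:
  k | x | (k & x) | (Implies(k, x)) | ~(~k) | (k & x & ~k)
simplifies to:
True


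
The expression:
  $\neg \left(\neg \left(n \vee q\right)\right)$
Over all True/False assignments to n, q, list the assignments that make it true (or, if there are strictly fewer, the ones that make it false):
is false only for:
  n=False, q=False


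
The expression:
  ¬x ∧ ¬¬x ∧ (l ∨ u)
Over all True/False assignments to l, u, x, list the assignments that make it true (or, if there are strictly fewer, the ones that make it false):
is never true.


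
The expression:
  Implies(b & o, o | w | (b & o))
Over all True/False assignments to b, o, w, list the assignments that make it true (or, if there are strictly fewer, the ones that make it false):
is always true.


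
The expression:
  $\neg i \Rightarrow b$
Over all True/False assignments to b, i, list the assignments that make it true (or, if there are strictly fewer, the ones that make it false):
is false only for:
  b=False, i=False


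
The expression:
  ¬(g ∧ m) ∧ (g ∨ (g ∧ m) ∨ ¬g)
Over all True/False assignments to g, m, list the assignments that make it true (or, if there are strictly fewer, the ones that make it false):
is false only for:
  g=True, m=True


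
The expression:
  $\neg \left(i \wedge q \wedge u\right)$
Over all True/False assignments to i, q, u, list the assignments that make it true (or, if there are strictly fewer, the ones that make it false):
is false only for:
  i=True, q=True, u=True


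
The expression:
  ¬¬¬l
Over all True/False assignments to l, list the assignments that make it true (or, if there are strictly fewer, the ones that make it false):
is true only for:
  l=False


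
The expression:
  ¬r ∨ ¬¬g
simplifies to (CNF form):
g ∨ ¬r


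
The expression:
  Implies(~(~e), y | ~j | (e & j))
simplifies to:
True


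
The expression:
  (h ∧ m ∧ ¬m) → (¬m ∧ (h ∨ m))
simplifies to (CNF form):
True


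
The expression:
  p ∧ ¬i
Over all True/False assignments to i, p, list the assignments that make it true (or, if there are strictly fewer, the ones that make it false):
is true only for:
  i=False, p=True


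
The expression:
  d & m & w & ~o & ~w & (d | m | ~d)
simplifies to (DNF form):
False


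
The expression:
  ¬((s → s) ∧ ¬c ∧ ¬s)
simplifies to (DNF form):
c ∨ s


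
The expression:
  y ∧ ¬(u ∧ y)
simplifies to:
y ∧ ¬u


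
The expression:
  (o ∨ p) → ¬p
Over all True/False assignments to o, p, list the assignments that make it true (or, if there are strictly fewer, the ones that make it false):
is true only for:
  o=False, p=False;
  o=True, p=False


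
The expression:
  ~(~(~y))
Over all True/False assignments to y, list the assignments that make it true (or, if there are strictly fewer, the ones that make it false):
is true only for:
  y=False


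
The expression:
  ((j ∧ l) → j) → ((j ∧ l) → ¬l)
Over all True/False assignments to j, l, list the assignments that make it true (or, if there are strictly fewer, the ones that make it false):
is false only for:
  j=True, l=True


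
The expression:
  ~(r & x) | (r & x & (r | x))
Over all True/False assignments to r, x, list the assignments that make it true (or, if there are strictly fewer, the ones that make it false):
is always true.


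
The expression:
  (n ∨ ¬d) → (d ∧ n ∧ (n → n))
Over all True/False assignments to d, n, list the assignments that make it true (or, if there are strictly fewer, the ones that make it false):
is true only for:
  d=True, n=False;
  d=True, n=True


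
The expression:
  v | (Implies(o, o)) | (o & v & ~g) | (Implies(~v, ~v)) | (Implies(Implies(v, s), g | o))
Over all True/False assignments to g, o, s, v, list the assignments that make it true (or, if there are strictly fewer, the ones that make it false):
is always true.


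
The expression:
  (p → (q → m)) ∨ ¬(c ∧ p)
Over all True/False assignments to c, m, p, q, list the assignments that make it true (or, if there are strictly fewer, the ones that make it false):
is false only for:
  c=True, m=False, p=True, q=True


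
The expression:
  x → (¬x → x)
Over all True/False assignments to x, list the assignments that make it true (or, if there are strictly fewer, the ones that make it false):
is always true.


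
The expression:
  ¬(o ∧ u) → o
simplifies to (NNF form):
o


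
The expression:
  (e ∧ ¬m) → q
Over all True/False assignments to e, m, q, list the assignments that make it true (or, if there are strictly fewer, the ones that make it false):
is false only for:
  e=True, m=False, q=False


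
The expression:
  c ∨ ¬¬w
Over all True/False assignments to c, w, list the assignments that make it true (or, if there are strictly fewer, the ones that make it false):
is false only for:
  c=False, w=False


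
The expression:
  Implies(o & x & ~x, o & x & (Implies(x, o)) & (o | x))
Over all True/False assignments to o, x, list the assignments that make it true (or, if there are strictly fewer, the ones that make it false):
is always true.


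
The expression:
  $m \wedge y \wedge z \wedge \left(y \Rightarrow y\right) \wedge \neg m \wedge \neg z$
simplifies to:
$\text{False}$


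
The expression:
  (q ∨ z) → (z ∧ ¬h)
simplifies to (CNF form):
(z ∨ ¬q) ∧ (¬h ∨ ¬z)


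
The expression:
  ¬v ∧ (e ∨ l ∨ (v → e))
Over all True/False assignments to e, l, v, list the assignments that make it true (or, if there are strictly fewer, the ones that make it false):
is true only for:
  e=False, l=False, v=False;
  e=False, l=True, v=False;
  e=True, l=False, v=False;
  e=True, l=True, v=False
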